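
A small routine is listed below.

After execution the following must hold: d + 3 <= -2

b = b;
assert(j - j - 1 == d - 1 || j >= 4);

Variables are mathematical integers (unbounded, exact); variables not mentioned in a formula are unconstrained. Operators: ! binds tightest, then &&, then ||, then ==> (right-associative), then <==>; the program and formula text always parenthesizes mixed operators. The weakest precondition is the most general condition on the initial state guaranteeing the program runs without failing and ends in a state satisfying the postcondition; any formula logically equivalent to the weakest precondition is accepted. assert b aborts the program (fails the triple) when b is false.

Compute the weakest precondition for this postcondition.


Working backward. After the program, the postcondition d + 3 <= -2 must hold; in canonical form it is d <= -5.
Before assert j - j - 1 == d - 1 || j >= 4: (d == 0 || j >= 4) && d <= -5
Before b := b: (d == 0 || j >= 4) && d <= -5
Answer: WP = (d == 0 || j >= 4) && d <= -5


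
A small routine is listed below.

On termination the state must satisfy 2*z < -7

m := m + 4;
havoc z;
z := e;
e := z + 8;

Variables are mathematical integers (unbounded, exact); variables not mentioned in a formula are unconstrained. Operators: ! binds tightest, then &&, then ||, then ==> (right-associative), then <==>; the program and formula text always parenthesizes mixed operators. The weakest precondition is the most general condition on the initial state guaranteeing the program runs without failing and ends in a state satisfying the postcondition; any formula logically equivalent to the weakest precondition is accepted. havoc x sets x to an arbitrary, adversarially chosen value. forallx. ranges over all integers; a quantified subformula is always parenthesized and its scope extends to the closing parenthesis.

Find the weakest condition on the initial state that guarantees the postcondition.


Working backward. After the program, 2*z < -7 must hold.
Before e := z + 8: 2*z < -7
Before z := e: 2*e < -7
Before havoc z: 2*e < -7
Before m := m + 4: 2*e < -7
Answer: WP = 2*e < -7


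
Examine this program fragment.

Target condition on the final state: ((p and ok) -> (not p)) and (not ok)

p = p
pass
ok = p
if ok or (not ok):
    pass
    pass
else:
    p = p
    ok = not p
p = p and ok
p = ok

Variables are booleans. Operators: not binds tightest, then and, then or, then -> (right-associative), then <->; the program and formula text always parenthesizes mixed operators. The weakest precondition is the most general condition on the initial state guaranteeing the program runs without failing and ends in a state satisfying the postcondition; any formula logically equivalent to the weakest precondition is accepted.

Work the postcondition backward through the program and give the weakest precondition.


Working backward. After the program, ((p and ok) -> (not p)) and (not ok) must hold.
Before p := ok: (ok -> (not ok)) and (not ok)
Before p := p and ok: (ok -> (not ok)) and (not ok)
Then branch requires (ok -> (not ok)) and (not ok); else branch requires ((not p) -> p) and p.
Before the if: (ok -> (not ok)) and (not ok)
Before ok := p: (p -> (not p)) and (not p)
Before skip: (p -> (not p)) and (not p)
Before p := p: (p -> (not p)) and (not p)
Answer: WP = (p -> (not p)) and (not p)


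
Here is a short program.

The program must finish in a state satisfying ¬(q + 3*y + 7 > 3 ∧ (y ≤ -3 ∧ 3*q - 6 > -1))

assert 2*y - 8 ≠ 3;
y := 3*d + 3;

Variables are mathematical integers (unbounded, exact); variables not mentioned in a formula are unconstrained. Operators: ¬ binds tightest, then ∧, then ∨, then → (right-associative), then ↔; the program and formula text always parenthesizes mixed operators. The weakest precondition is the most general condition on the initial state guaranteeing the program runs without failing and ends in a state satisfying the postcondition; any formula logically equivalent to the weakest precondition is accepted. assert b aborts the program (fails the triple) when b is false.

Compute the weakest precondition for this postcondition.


Working backward. After the program, the postcondition ¬(q + 3*y + 7 > 3 ∧ (y ≤ -3 ∧ 3*q - 6 > -1)) must hold; in canonical form it is ¬(q + 3*y > -4 ∧ y ≤ -3 ∧ 3*q > 5).
Before y := 3*d + 3: ¬(9*d + q > -13 ∧ 3*d ≤ -6 ∧ 3*q > 5)
Before assert 2*y - 8 ≠ 3: 2*y ≠ 11 ∧ (¬(9*d + q > -13 ∧ 3*d ≤ -6 ∧ 3*q > 5))
Answer: WP = 2*y ≠ 11 ∧ (¬(9*d + q > -13 ∧ 3*d ≤ -6 ∧ 3*q > 5))


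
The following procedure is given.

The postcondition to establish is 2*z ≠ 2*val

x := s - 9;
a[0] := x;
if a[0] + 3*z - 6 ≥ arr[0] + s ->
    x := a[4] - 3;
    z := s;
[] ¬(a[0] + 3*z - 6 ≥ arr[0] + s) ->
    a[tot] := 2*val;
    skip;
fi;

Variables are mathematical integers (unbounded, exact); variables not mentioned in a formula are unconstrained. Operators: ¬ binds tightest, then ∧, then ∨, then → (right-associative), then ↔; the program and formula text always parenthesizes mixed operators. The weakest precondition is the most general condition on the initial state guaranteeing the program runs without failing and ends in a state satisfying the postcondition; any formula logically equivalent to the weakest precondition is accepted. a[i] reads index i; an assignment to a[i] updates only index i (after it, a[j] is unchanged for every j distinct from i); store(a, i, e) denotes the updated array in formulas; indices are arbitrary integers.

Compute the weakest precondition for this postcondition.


Working backward. After the program, 2*z ≠ 2*val must hold.
Then branch requires 2*s ≠ 2*val; else branch requires 2*z ≠ 2*val.
Before the if: (a[0] + 3*z ≥ arr[0] + s + 6 → 2*s ≠ 2*val) ∧ ((¬(a[0] + 3*z ≥ arr[0] + s + 6)) → 2*z ≠ 2*val)
Before a[0] := x: (x + 3*z ≥ arr[0] + s + 6 → 2*s ≠ 2*val) ∧ ((¬(x + 3*z ≥ arr[0] + s + 6)) → 2*z ≠ 2*val)
Before x := s - 9: (3*z ≥ arr[0] + 15 → 2*s ≠ 2*val) ∧ ((¬(3*z ≥ arr[0] + 15)) → 2*z ≠ 2*val)
Answer: WP = (3*z ≥ arr[0] + 15 → 2*s ≠ 2*val) ∧ ((¬(3*z ≥ arr[0] + 15)) → 2*z ≠ 2*val)


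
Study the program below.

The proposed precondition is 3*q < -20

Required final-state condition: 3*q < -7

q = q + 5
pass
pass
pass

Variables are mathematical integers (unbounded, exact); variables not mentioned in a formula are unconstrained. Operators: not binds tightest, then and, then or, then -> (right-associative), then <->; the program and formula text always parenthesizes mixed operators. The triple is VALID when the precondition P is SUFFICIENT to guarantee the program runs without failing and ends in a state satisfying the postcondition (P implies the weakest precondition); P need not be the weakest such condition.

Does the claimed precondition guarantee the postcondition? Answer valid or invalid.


Working backward. After the program, 3*q < -7 must hold.
Before skip: 3*q < -7
Before skip: 3*q < -7
Before skip: 3*q < -7
Before q := q + 5: 3*q < -22
The weakest precondition is 3*q < -22.
Check whether 3*q < -20 implies it.
Countermodel: at the initial state q = -7, the precondition holds but the weakest precondition fails.
Answer: invalid


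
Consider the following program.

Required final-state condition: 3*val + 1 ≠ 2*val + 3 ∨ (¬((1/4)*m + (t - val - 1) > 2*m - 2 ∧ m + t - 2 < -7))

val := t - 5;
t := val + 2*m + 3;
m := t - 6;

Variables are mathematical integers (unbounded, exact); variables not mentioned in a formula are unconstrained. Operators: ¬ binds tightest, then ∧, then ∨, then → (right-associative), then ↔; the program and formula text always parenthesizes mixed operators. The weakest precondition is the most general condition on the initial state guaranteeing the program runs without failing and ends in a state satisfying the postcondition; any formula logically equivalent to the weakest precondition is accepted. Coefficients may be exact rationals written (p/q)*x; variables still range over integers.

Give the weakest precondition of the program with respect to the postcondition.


Working backward. After the program, the postcondition 3*val + 1 ≠ 2*val + 3 ∨ (¬((1/4)*m + (t - val - 1) > 2*m - 2 ∧ m + t - 2 < -7)) must hold; in canonical form it is val ≠ 2 ∨ (¬(t > (7/4)*m + val - 1 ∧ m + t < -5)).
Before m := t - 6: val ≠ 2 ∨ (¬((3/4)*t + val < 23/2 ∧ 2*t < 1))
Before t := val + 2*m + 3: val ≠ 2 ∨ (¬((3/2)*m + (7/4)*val < 37/4 ∧ 4*m + 2*val < -5))
Before val := t - 5: t ≠ 7 ∨ (¬((3/2)*m + (7/4)*t < 18 ∧ 4*m + 2*t < 5))
Answer: WP = t ≠ 7 ∨ (¬((3/2)*m + (7/4)*t < 18 ∧ 4*m + 2*t < 5))


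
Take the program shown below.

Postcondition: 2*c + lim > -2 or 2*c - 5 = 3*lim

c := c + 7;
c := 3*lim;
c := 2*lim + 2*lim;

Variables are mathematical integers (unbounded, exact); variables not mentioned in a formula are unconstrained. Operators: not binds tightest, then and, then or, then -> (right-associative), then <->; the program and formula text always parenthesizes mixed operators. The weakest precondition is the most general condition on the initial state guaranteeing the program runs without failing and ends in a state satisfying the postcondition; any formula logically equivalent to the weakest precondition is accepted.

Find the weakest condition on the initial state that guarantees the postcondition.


Working backward. After the program, the postcondition 2*c + lim > -2 or 2*c - 5 = 3*lim must hold; in canonical form it is 2*c + lim > -2 or 2*c = 3*lim + 5.
Before c := 2*lim + 2*lim: 9*lim > -2 or 5*lim = 5
Before c := 3*lim: 9*lim > -2 or 5*lim = 5
Before c := c + 7: 9*lim > -2 or 5*lim = 5
Answer: WP = 9*lim > -2 or 5*lim = 5


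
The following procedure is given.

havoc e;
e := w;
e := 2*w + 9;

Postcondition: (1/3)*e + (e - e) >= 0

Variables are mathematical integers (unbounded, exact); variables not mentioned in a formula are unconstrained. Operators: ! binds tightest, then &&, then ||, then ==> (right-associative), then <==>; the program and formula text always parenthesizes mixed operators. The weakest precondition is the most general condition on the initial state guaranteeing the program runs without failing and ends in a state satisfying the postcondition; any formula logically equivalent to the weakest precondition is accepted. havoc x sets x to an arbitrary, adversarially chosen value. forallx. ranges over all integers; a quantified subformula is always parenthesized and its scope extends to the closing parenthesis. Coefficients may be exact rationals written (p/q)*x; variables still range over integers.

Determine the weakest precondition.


Working backward. After the program, the postcondition (1/3)*e + (e - e) >= 0 must hold; in canonical form it is (1/3)*e >= 0.
Before e := 2*w + 9: (2/3)*w >= -3
Before e := w: (2/3)*w >= -3
Before havoc e: (2/3)*w >= -3
Answer: WP = (2/3)*w >= -3


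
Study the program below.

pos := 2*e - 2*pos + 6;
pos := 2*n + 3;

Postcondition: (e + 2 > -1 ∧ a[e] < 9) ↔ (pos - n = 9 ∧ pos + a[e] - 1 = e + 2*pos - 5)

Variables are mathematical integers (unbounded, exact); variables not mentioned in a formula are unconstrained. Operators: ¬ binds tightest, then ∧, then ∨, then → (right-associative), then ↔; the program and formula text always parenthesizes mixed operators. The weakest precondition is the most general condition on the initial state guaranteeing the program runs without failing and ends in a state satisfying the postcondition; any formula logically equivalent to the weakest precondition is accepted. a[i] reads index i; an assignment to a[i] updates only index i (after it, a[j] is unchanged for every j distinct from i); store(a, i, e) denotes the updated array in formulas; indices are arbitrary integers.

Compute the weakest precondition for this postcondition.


Working backward. After the program, the postcondition (e + 2 > -1 ∧ a[e] < 9) ↔ (pos - n = 9 ∧ pos + a[e] - 1 = e + 2*pos - 5) must hold; in canonical form it is (e > -3 ∧ a[e] < 9) ↔ (pos = n + 9 ∧ a[e] = e + pos - 4).
Before pos := 2*n + 3: (e > -3 ∧ a[e] < 9) ↔ (n = 6 ∧ a[e] = e + 2*n - 1)
Before pos := 2*e - 2*pos + 6: (e > -3 ∧ a[e] < 9) ↔ (n = 6 ∧ a[e] = e + 2*n - 1)
Answer: WP = (e > -3 ∧ a[e] < 9) ↔ (n = 6 ∧ a[e] = e + 2*n - 1)


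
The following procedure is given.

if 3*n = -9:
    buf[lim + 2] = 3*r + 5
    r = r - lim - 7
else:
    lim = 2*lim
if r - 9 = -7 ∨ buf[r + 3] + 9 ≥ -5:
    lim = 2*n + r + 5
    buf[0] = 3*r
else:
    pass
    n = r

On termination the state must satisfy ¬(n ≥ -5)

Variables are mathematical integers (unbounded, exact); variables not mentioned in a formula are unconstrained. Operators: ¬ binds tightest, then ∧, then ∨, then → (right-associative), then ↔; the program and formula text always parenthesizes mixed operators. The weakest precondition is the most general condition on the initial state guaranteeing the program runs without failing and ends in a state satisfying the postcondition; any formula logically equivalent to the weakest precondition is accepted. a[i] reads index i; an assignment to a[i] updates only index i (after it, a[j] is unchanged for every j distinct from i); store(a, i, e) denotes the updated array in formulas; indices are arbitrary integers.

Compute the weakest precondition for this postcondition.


Working backward. After the program, ¬(n ≥ -5) must hold.
Then branch requires ¬(n ≥ -5); else branch requires ¬(r ≥ -5).
Before the if: ((r = 2 ∨ buf[r + 3] ≥ -14) → (¬(n ≥ -5))) ∧ ((¬(r = 2 ∨ buf[r + 3] ≥ -14)) → (¬(r ≥ -5)))
Then branch requires ((r = lim + 9 ∨ store(buf, lim + 2, 3*r + 5)[-lim + r - 4] ≥ -14) → (¬(n ≥ -5))) ∧ ((¬(r = lim + 9 ∨ store(buf, lim + 2, 3*r + 5)[-lim + r - 4] ≥ -14)) → (¬(r ≥ lim + 2))); else branch requires ((r = 2 ∨ buf[r + 3] ≥ -14) → (¬(n ≥ -5))) ∧ ((¬(r = 2 ∨ buf[r + 3] ≥ -14)) → (¬(r ≥ -5))).
Before the if: (3*n = -9 → (((r = lim + 9 ∨ store(buf, lim + 2, 3*r + 5)[-lim + r - 4] ≥ -14) → (¬(n ≥ -5))) ∧ ((¬(r = lim + 9 ∨ store(buf, lim + 2, 3*r + 5)[-lim + r - 4] ≥ -14)) → (¬(r ≥ lim + 2))))) ∧ ((¬(3*n = -9)) → (((r = 2 ∨ buf[r + 3] ≥ -14) → (¬(n ≥ -5))) ∧ ((¬(r = 2 ∨ buf[r + 3] ≥ -14)) → (¬(r ≥ -5)))))
Answer: WP = (3*n = -9 → (((r = lim + 9 ∨ store(buf, lim + 2, 3*r + 5)[-lim + r - 4] ≥ -14) → (¬(n ≥ -5))) ∧ ((¬(r = lim + 9 ∨ store(buf, lim + 2, 3*r + 5)[-lim + r - 4] ≥ -14)) → (¬(r ≥ lim + 2))))) ∧ ((¬(3*n = -9)) → (((r = 2 ∨ buf[r + 3] ≥ -14) → (¬(n ≥ -5))) ∧ ((¬(r = 2 ∨ buf[r + 3] ≥ -14)) → (¬(r ≥ -5)))))


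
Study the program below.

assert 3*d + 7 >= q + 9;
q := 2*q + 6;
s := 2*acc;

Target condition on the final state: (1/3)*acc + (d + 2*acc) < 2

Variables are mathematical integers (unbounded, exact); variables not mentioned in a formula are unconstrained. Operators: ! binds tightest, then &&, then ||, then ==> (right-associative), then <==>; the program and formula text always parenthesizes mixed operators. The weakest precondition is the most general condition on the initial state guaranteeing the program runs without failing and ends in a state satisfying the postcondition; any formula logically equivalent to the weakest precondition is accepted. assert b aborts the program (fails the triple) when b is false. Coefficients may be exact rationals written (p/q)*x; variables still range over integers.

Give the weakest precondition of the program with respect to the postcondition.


Working backward. After the program, the postcondition (1/3)*acc + (d + 2*acc) < 2 must hold; in canonical form it is (7/3)*acc + d < 2.
Before s := 2*acc: (7/3)*acc + d < 2
Before q := 2*q + 6: (7/3)*acc + d < 2
Before assert 3*d + 7 >= q + 9: 3*d >= q + 2 && (7/3)*acc + d < 2
Answer: WP = 3*d >= q + 2 && (7/3)*acc + d < 2


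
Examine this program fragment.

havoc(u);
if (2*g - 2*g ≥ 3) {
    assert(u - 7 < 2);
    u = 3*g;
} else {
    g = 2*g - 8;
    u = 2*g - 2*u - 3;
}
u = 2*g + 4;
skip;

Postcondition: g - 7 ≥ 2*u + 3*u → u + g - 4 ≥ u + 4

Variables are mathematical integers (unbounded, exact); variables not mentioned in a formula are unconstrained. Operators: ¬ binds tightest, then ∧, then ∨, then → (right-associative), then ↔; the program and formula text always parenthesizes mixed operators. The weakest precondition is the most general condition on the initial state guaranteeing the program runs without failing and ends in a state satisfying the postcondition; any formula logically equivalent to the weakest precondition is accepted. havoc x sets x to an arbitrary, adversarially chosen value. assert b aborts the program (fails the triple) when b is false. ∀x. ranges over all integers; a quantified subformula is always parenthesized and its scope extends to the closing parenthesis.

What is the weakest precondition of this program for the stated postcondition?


Working backward. After the program, the postcondition g - 7 ≥ 2*u + 3*u → u + g - 4 ≥ u + 4 must hold; in canonical form it is g ≥ 5*u + 7 → g ≥ 8.
Before skip: g ≥ 5*u + 7 → g ≥ 8
Before u := 2*g + 4: 9*g ≤ -27 → g ≥ 8
Then branch requires u < 9 ∧ (9*g ≤ -27 → g ≥ 8); else branch requires 18*g ≤ 45 → 2*g ≥ 16.
Before the if: 18*g ≤ 45 → 2*g ≥ 16
Before havoc u: 18*g ≤ 45 → 2*g ≥ 16
Answer: WP = 18*g ≤ 45 → 2*g ≥ 16


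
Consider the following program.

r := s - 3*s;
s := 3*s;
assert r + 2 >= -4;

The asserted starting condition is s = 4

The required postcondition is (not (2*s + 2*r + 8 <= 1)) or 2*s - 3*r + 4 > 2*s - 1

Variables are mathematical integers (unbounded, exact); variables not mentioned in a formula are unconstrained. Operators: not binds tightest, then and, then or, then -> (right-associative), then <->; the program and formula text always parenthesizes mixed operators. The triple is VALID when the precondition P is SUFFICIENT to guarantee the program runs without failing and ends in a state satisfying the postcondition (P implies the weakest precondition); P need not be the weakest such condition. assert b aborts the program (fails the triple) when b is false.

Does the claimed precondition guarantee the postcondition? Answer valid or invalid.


Working backward. After the program, the postcondition (not (2*s + 2*r + 8 <= 1)) or 2*s - 3*r + 4 > 2*s - 1 must hold; in canonical form it is (not (2*r + 2*s <= -7)) or 3*r < 5.
Before assert r + 2 >= -4: r >= -6 and ((not (2*r + 2*s <= -7)) or 3*r < 5)
Before s := 3*s: r >= -6 and ((not (2*r + 6*s <= -7)) or 3*r < 5)
Before r := s - 3*s: 2*s <= 6 and ((not (2*s <= -7)) or 6*s > -5)
The weakest precondition is 2*s <= 6 and ((not (2*s <= -7)) or 6*s > -5).
Check whether s = 4 implies it.
Countermodel: at the initial state s = 4, the precondition holds but the weakest precondition fails.
Answer: invalid


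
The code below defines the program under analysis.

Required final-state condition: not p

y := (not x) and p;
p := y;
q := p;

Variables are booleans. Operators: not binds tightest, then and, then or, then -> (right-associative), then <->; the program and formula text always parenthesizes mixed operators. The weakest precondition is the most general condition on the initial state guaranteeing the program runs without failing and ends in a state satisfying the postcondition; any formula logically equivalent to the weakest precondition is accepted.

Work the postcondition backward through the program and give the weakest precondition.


Working backward. After the program, not p must hold.
Before q := p: not p
Before p := y: not y
Before y := (not x) and p: not ((not x) and p)
Answer: WP = not ((not x) and p)


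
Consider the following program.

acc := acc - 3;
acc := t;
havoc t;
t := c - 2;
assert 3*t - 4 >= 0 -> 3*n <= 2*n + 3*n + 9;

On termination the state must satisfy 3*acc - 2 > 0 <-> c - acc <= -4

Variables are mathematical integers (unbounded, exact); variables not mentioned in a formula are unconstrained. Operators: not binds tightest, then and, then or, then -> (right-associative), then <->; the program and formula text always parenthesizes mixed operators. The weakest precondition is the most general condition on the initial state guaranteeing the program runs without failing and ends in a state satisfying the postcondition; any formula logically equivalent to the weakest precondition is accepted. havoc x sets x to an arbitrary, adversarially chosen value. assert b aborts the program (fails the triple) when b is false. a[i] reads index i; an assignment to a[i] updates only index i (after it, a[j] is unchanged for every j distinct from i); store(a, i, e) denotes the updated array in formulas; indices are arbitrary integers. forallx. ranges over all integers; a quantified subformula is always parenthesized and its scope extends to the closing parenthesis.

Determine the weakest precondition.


Working backward. After the program, the postcondition 3*acc - 2 > 0 <-> c - acc <= -4 must hold; in canonical form it is 3*acc > 2 <-> c <= acc - 4.
Before assert 3*t - 4 >= 0 -> 3*n <= 2*n + 3*n + 9: (3*t >= 4 -> 2*n >= -9) and (3*acc > 2 <-> c <= acc - 4)
Before t := c - 2: (3*c >= 10 -> 2*n >= -9) and (3*acc > 2 <-> c <= acc - 4)
Before havoc t: (3*c >= 10 -> 2*n >= -9) and (3*acc > 2 <-> c <= acc - 4)
Before acc := t: (3*c >= 10 -> 2*n >= -9) and (3*t > 2 <-> c <= t - 4)
Before acc := acc - 3: (3*c >= 10 -> 2*n >= -9) and (3*t > 2 <-> c <= t - 4)
Answer: WP = (3*c >= 10 -> 2*n >= -9) and (3*t > 2 <-> c <= t - 4)


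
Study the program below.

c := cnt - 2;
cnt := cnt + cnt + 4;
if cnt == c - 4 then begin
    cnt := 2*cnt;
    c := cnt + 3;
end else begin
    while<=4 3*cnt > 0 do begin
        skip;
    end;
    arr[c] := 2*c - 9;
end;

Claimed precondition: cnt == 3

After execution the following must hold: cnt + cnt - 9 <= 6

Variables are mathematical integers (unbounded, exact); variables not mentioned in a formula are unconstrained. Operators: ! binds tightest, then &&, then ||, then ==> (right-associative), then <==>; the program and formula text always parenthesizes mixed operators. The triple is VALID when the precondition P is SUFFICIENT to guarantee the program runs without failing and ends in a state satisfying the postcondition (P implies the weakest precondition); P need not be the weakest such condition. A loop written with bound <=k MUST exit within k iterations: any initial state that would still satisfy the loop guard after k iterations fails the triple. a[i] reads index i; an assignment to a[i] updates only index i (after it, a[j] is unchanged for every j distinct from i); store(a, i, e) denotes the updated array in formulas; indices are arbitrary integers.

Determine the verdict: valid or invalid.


Working backward. After the program, the postcondition cnt + cnt - 9 <= 6 must hold; in canonical form it is 2*cnt <= 15.
Then branch requires 4*cnt <= 15; else branch requires (3*cnt > 0 ==> ((3*cnt > 0 ==> ((3*cnt > 0 ==> ((3*cnt > 0 ==> ((!(3*cnt > 0)) && 2*cnt <= 15)) && ((!(3*cnt > 0)) ==> 2*cnt <= 15))) && ((!(3*cnt > 0)) ==> 2*cnt <= 15))) && ((!(3*cnt > 0)) ==> 2*cnt <= 15))) && ((!(3*cnt > 0)) ==> 2*cnt <= 15).
Before the if: (cnt == c - 4 ==> 4*cnt <= 15) && ((!(cnt == c - 4)) ==> ((3*cnt > 0 ==> ((3*cnt > 0 ==> ((3*cnt > 0 ==> ((3*cnt > 0 ==> ((!(3*cnt > 0)) && 2*cnt <= 15)) && ((!(3*cnt > 0)) ==> 2*cnt <= 15))) && ((!(3*cnt > 0)) ==> 2*cnt <= 15))) && ((!(3*cnt > 0)) ==> 2*cnt <= 15))) && ((!(3*cnt > 0)) ==> 2*cnt <= 15)))
Before cnt := cnt + cnt + 4: (2*cnt == c - 8 ==> 8*cnt <= -1) && ((!(2*cnt == c - 8)) ==> ((6*cnt > -12 ==> ((6*cnt > -12 ==> ((6*cnt > -12 ==> ((6*cnt > -12 ==> ((!(6*cnt > -12)) && 4*cnt <= 7)) && ((!(6*cnt > -12)) ==> 4*cnt <= 7))) && ((!(6*cnt > -12)) ==> 4*cnt <= 7))) && ((!(6*cnt > -12)) ==> 4*cnt <= 7))) && ((!(6*cnt > -12)) ==> 4*cnt <= 7)))
Before c := cnt - 2: (cnt == -10 ==> 8*cnt <= -1) && ((!(cnt == -10)) ==> ((6*cnt > -12 ==> ((6*cnt > -12 ==> ((6*cnt > -12 ==> ((6*cnt > -12 ==> ((!(6*cnt > -12)) && 4*cnt <= 7)) && ((!(6*cnt > -12)) ==> 4*cnt <= 7))) && ((!(6*cnt > -12)) ==> 4*cnt <= 7))) && ((!(6*cnt > -12)) ==> 4*cnt <= 7))) && ((!(6*cnt > -12)) ==> 4*cnt <= 7)))
The weakest precondition is (cnt == -10 ==> 8*cnt <= -1) && ((!(cnt == -10)) ==> ((6*cnt > -12 ==> ((6*cnt > -12 ==> ((6*cnt > -12 ==> ((6*cnt > -12 ==> ((!(6*cnt > -12)) && 4*cnt <= 7)) && ((!(6*cnt > -12)) ==> 4*cnt <= 7))) && ((!(6*cnt > -12)) ==> 4*cnt <= 7))) && ((!(6*cnt > -12)) ==> 4*cnt <= 7))) && ((!(6*cnt > -12)) ==> 4*cnt <= 7))).
Check whether cnt == 3 implies it.
Countermodel: at the initial state cnt = 3, the precondition holds but the weakest precondition fails.
Answer: invalid


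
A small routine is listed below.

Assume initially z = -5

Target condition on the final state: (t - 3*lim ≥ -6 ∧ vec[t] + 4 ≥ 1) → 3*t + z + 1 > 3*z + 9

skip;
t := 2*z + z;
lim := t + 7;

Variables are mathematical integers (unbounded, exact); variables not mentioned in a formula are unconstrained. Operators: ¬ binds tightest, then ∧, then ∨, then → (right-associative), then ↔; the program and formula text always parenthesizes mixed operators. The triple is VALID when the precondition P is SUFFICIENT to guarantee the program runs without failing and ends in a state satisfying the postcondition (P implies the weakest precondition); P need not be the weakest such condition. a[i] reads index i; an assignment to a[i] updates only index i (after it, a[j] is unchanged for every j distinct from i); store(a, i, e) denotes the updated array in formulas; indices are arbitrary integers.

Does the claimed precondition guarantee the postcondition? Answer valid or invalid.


Working backward. After the program, the postcondition (t - 3*lim ≥ -6 ∧ vec[t] + 4 ≥ 1) → 3*t + z + 1 > 3*z + 9 must hold; in canonical form it is (t ≥ 3*lim - 6 ∧ vec[t] ≥ -3) → 3*t > 2*z + 8.
Before lim := t + 7: (2*t ≤ -15 ∧ vec[t] ≥ -3) → 3*t > 2*z + 8
Before t := 2*z + z: (6*z ≤ -15 ∧ vec[3*z] ≥ -3) → 7*z > 8
Before skip: (6*z ≤ -15 ∧ vec[3*z] ≥ -3) → 7*z > 8
The weakest precondition is (6*z ≤ -15 ∧ vec[3*z] ≥ -3) → 7*z > 8.
Check whether z = -5 implies it.
Countermodel: at the initial state vec = {[-15] = -3, elsewhere -3}, z = -5, the precondition holds but the weakest precondition fails.
Answer: invalid


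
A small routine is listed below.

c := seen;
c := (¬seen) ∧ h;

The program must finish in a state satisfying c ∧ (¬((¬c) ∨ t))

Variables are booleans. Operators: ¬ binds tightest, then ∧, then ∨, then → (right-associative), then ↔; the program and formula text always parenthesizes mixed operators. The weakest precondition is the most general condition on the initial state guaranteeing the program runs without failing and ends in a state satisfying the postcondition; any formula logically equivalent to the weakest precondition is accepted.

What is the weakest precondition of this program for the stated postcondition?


Working backward. After the program, c ∧ (¬((¬c) ∨ t)) must hold.
Before c := (¬seen) ∧ h: (¬seen) ∧ h ∧ (¬((¬((¬seen) ∧ h)) ∨ t))
Before c := seen: (¬seen) ∧ h ∧ (¬((¬((¬seen) ∧ h)) ∨ t))
Answer: WP = (¬seen) ∧ h ∧ (¬((¬((¬seen) ∧ h)) ∨ t))


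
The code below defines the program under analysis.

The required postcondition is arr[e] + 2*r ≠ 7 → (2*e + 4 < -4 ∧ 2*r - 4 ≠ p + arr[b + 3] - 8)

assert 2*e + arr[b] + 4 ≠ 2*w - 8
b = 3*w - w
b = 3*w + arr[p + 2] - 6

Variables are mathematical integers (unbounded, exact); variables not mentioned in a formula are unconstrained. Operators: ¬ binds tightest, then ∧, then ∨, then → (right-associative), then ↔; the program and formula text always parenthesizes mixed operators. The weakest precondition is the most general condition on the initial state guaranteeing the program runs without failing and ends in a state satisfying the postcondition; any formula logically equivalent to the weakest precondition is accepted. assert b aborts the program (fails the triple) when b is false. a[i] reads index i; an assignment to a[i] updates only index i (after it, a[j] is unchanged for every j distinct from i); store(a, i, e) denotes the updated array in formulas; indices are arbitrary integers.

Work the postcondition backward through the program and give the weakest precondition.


Working backward. After the program, the postcondition arr[e] + 2*r ≠ 7 → (2*e + 4 < -4 ∧ 2*r - 4 ≠ p + arr[b + 3] - 8) must hold; in canonical form it is arr[e] + 2*r ≠ 7 → (2*e < -8 ∧ 2*r ≠ arr[b + 3] + p - 4).
Before b := 3*w + arr[p + 2] - 6: arr[e] + 2*r ≠ 7 → (2*e < -8 ∧ 2*r ≠ arr[arr[p + 2] + 3*w - 3] + p - 4)
Before b := 3*w - w: arr[e] + 2*r ≠ 7 → (2*e < -8 ∧ 2*r ≠ arr[arr[p + 2] + 3*w - 3] + p - 4)
Before assert 2*e + arr[b] + 4 ≠ 2*w - 8: arr[b] + 2*e ≠ 2*w - 12 ∧ (arr[e] + 2*r ≠ 7 → (2*e < -8 ∧ 2*r ≠ arr[arr[p + 2] + 3*w - 3] + p - 4))
Answer: WP = arr[b] + 2*e ≠ 2*w - 12 ∧ (arr[e] + 2*r ≠ 7 → (2*e < -8 ∧ 2*r ≠ arr[arr[p + 2] + 3*w - 3] + p - 4))


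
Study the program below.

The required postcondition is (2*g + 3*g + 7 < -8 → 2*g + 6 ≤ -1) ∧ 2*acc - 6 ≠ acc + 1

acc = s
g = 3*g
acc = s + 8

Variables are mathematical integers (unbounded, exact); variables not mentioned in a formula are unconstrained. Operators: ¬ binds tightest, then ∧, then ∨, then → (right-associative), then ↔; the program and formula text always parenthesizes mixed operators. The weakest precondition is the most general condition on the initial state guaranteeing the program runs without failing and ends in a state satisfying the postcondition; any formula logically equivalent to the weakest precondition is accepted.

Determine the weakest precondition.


Working backward. After the program, the postcondition (2*g + 3*g + 7 < -8 → 2*g + 6 ≤ -1) ∧ 2*acc - 6 ≠ acc + 1 must hold; in canonical form it is (5*g < -15 → 2*g ≤ -7) ∧ acc ≠ 7.
Before acc := s + 8: (5*g < -15 → 2*g ≤ -7) ∧ s ≠ -1
Before g := 3*g: (15*g < -15 → 6*g ≤ -7) ∧ s ≠ -1
Before acc := s: (15*g < -15 → 6*g ≤ -7) ∧ s ≠ -1
Answer: WP = (15*g < -15 → 6*g ≤ -7) ∧ s ≠ -1


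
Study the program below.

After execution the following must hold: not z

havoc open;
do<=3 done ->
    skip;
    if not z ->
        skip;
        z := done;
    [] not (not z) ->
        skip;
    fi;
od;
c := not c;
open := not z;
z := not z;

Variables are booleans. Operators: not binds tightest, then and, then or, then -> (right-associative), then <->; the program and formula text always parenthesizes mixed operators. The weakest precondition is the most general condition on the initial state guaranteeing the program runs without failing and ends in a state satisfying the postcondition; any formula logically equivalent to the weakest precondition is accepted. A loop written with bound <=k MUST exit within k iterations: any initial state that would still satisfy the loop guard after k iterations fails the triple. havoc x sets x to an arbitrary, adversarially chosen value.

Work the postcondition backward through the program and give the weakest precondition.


Working backward. After the program, not z must hold.
Before z := not z: z
Before open := not z: z
Before c := not c: z
Before the loop (bound <=3), unroll the exhaustion recursion (WP_0 = exit-now case; WP_j = one more guarded iteration, up to j = 3):
  WP_0: (not done) and z
  WP_1: (done -> (z and (z -> ((not done) and z)))) and ((not done) -> z)
  WP_2: (done -> (((not z) -> ((not done) and ((not done) -> done))) and (z -> ((done -> (z and (z -> ((not done) and z)))) and ((not done) -> z))))) and ((not done) -> z)
  WP_3: (done -> (((not z) -> ((done -> (((not done) -> ((not done) and ((not done) -> done))) and (done -> ((not done) and ((not done) -> done))))) and ((not done) -> done))) and (z -> ((done -> (((not z) -> ((not done) and ((not done) -> done))) and (z -> ((done -> (z and (z -> ((not done) and z)))) and ((not done) -> z))))) and ((not done) -> z))))) and ((not done) -> z)
So before the loop: (done -> (((not z) -> ((done -> (((not done) -> ((not done) and ((not done) -> done))) and (done -> ((not done) and ((not done) -> done))))) and ((not done) -> done))) and (z -> ((done -> (((not z) -> ((not done) and ((not done) -> done))) and (z -> ((done -> (z and (z -> ((not done) and z)))) and ((not done) -> z))))) and ((not done) -> z))))) and ((not done) -> z)
Before havoc open: (done -> (((not z) -> ((done -> (((not done) -> ((not done) and ((not done) -> done))) and (done -> ((not done) and ((not done) -> done))))) and ((not done) -> done))) and (z -> ((done -> (((not z) -> ((not done) and ((not done) -> done))) and (z -> ((done -> (z and (z -> ((not done) and z)))) and ((not done) -> z))))) and ((not done) -> z))))) and ((not done) -> z)
Answer: WP = (done -> (((not z) -> ((done -> (((not done) -> ((not done) and ((not done) -> done))) and (done -> ((not done) and ((not done) -> done))))) and ((not done) -> done))) and (z -> ((done -> (((not z) -> ((not done) and ((not done) -> done))) and (z -> ((done -> (z and (z -> ((not done) and z)))) and ((not done) -> z))))) and ((not done) -> z))))) and ((not done) -> z)


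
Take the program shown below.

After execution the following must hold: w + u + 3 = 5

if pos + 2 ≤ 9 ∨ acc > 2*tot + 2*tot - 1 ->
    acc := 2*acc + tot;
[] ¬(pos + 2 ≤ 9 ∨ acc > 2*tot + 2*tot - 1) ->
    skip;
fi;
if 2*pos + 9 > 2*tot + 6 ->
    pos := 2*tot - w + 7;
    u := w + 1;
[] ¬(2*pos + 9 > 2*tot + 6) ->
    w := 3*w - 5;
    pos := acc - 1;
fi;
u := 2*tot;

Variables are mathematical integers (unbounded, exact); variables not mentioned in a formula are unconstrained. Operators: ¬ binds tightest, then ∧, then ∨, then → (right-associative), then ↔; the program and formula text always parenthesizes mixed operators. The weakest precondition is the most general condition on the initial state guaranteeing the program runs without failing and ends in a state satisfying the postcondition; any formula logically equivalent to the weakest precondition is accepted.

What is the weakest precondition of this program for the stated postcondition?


Working backward. After the program, the postcondition w + u + 3 = 5 must hold; in canonical form it is u + w = 2.
Before u := 2*tot: 2*tot + w = 2
Then branch requires 2*tot + w = 2; else branch requires 2*tot + 3*w = 7.
Before the if: (2*pos > 2*tot - 3 → 2*tot + w = 2) ∧ ((¬(2*pos > 2*tot - 3)) → 2*tot + 3*w = 7)
Then branch requires (2*pos > 2*tot - 3 → 2*tot + w = 2) ∧ ((¬(2*pos > 2*tot - 3)) → 2*tot + 3*w = 7); else branch requires (2*pos > 2*tot - 3 → 2*tot + w = 2) ∧ ((¬(2*pos > 2*tot - 3)) → 2*tot + 3*w = 7).
Before the if: ((pos ≤ 7 ∨ acc > 4*tot - 1) → ((2*pos > 2*tot - 3 → 2*tot + w = 2) ∧ ((¬(2*pos > 2*tot - 3)) → 2*tot + 3*w = 7))) ∧ ((¬(pos ≤ 7 ∨ acc > 4*tot - 1)) → ((2*pos > 2*tot - 3 → 2*tot + w = 2) ∧ ((¬(2*pos > 2*tot - 3)) → 2*tot + 3*w = 7)))
Answer: WP = ((pos ≤ 7 ∨ acc > 4*tot - 1) → ((2*pos > 2*tot - 3 → 2*tot + w = 2) ∧ ((¬(2*pos > 2*tot - 3)) → 2*tot + 3*w = 7))) ∧ ((¬(pos ≤ 7 ∨ acc > 4*tot - 1)) → ((2*pos > 2*tot - 3 → 2*tot + w = 2) ∧ ((¬(2*pos > 2*tot - 3)) → 2*tot + 3*w = 7)))


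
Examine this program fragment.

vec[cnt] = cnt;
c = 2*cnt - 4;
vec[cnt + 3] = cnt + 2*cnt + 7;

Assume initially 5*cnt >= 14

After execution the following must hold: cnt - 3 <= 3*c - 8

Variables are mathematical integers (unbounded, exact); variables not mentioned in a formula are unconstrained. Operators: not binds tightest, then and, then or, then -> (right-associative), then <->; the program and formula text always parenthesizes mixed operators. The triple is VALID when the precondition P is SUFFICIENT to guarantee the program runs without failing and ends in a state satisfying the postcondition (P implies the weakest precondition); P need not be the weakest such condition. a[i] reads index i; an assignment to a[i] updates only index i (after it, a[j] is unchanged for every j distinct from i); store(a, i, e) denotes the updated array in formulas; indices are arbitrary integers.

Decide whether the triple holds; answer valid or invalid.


Working backward. After the program, the postcondition cnt - 3 <= 3*c - 8 must hold; in canonical form it is cnt <= 3*c - 5.
Before vec[cnt + 3] := cnt + 2*cnt + 7: cnt <= 3*c - 5
Before c := 2*cnt - 4: 5*cnt >= 17
Before vec[cnt] := cnt: 5*cnt >= 17
The weakest precondition is 5*cnt >= 17.
Check whether 5*cnt >= 14 implies it.
Countermodel: at the initial state cnt = 3, the precondition holds but the weakest precondition fails.
Answer: invalid


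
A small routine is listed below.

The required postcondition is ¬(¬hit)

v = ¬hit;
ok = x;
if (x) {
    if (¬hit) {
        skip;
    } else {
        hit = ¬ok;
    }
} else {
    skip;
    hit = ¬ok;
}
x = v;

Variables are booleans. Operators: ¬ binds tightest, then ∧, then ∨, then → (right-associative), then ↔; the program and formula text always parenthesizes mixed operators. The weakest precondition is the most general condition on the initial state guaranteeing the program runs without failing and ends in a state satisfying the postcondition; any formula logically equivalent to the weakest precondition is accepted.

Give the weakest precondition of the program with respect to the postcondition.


Working backward. After the program, the postcondition ¬(¬hit) must hold; in canonical form it is hit.
Before x := v: hit
Then branch requires ((¬hit) → hit) ∧ (hit → (¬ok)); else branch requires ¬ok.
Before the if: (x → (((¬hit) → hit) ∧ (hit → (¬ok)))) ∧ ((¬x) → (¬ok))
Before ok := x: x → (((¬hit) → hit) ∧ (hit → (¬x)))
Before v := ¬hit: x → (((¬hit) → hit) ∧ (hit → (¬x)))
Answer: WP = x → (((¬hit) → hit) ∧ (hit → (¬x)))


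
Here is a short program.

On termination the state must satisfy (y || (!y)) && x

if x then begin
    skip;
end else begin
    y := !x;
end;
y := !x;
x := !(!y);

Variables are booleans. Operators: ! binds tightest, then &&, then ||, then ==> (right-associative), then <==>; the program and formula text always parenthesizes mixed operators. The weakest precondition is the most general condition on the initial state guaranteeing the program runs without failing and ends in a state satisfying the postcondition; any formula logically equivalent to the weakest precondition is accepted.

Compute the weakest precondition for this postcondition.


Working backward. After the program, the postcondition (y || (!y)) && x must hold; in canonical form it is x.
Before x := !(!y): y
Before y := !x: !x
Then branch requires !x; else branch requires !x.
Before the if: x ==> (!x)
Answer: WP = x ==> (!x)


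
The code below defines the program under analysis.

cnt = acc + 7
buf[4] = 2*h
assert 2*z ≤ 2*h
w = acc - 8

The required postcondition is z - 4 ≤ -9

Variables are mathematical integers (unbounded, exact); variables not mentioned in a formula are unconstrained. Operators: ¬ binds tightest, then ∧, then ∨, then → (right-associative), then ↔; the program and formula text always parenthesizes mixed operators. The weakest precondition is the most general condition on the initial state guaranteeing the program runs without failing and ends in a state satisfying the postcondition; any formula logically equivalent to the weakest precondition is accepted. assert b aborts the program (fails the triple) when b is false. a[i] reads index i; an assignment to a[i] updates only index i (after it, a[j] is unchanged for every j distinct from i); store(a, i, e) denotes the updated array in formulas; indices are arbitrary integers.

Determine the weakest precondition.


Working backward. After the program, the postcondition z - 4 ≤ -9 must hold; in canonical form it is z ≤ -5.
Before w := acc - 8: z ≤ -5
Before assert 2*z ≤ 2*h: 2*z ≤ 2*h ∧ z ≤ -5
Before buf[4] := 2*h: 2*z ≤ 2*h ∧ z ≤ -5
Before cnt := acc + 7: 2*z ≤ 2*h ∧ z ≤ -5
Answer: WP = 2*z ≤ 2*h ∧ z ≤ -5


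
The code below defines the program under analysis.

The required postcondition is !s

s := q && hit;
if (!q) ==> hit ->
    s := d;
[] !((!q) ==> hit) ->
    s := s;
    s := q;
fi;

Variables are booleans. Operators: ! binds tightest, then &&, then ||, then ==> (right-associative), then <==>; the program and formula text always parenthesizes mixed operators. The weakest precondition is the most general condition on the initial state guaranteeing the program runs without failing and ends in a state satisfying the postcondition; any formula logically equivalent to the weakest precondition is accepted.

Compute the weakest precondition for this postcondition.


Working backward. After the program, !s must hold.
Then branch requires !d; else branch requires !q.
Before the if: (((!q) ==> hit) ==> (!d)) && ((!((!q) ==> hit)) ==> (!q))
Before s := q && hit: (((!q) ==> hit) ==> (!d)) && ((!((!q) ==> hit)) ==> (!q))
Answer: WP = (((!q) ==> hit) ==> (!d)) && ((!((!q) ==> hit)) ==> (!q))
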